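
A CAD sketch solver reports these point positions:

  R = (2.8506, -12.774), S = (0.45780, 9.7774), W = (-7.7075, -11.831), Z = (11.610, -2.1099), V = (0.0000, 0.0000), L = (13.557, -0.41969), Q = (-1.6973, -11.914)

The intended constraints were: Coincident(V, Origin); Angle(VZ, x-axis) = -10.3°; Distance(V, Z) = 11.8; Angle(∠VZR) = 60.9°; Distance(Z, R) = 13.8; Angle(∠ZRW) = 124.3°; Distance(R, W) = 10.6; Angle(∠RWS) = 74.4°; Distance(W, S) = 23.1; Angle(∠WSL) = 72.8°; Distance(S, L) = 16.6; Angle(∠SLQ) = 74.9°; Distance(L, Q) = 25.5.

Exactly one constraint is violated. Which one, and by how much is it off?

Distance(L, Q) = 25.5 — off by 6.40.

V = (0.00, 0.00) ✓; VZ at -10.30° ✓; |VZ| = 11.80 ✓; ∠VZR = 60.90° ✓; |ZR| = 13.80 ✓; ∠ZRW = 124.3° ✓; |RW| = 10.60 ✓; ∠RWS = 74.40° ✓; |WS| = 23.10 ✓; ∠WSL = 72.80° ✓; |SL| = 16.60 ✓; ∠SLQ = 74.90° ✓; |LQ| = 19.10 ✗.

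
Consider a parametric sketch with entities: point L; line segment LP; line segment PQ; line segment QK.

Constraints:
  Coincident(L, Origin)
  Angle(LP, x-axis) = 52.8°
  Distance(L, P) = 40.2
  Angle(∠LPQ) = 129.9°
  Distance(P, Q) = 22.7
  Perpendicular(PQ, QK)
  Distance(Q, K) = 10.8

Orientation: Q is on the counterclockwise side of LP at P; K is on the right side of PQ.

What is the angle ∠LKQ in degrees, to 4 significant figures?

49.34°

L is at the origin; LP runs at 52.8° with length 40.2, so P = 40.2·(cos 52.8°, sin 52.8°) = (24.30, 32.02). ∠LPQ = 129.9°, so PQ runs at 52.8° + (180° − 129.9°) = 102.9° from the x-axis; with |PQ| = 22.7, Q = P + 22.7·(cos 102.9°, sin 102.9°) = (19.24, 54.15). PQ is perpendicular to QK; with |QK| = 10.8 on the right of PQ, K = Q + 10.8·(0.9748, 0.2233) = (29.76, 56.56). Then cos ∠LKQ = KL·KQ / (|KL||KQ|), giving 49.34°.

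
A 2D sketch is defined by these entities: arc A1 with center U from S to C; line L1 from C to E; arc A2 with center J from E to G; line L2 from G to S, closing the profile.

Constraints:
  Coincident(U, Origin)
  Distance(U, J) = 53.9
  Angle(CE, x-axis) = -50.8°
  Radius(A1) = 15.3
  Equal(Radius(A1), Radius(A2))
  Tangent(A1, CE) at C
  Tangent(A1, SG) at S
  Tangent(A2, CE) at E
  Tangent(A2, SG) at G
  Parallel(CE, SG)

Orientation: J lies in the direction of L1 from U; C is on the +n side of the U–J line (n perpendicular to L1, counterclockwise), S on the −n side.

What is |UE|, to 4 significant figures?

56.03

Tangency of A1 to both parallel lines with radius 15.3 puts C and S at U ± 15.3·n: C = (11.86, 9.670), S = (-11.86, -9.670). Equal radii place E and G the same way about J: E = J + 15.3·n = (45.92, -32.10), G = J − 15.3·n = (22.21, -51.44). Then |UE| = |E − U| = 56.03.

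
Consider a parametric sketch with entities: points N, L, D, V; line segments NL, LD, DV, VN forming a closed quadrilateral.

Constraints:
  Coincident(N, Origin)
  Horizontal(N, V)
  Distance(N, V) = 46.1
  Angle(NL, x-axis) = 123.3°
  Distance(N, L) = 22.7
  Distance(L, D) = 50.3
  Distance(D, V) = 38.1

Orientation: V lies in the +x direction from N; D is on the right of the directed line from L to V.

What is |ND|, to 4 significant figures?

27.60

Checks: |NV| = 46.10 ✓; |NL| = 22.70 ✓; |LD| = 50.30 ✓; |DV| = 38.10 ✓.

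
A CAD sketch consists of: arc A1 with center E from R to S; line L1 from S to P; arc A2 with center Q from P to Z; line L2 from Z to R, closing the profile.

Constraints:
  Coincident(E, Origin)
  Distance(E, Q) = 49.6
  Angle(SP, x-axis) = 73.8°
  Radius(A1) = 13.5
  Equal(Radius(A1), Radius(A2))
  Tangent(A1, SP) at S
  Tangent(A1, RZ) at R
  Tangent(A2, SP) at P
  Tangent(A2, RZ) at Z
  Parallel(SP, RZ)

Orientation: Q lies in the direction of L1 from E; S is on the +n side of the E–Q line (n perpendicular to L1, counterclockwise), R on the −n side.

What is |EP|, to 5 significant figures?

51.404

The slot axis is L1's direction at 73.8°, so u = (cos 73.8°, sin 73.8°) = (0.27899, 0.96029) and n = (−sin 73.8°, cos 73.8°) = (-0.96029, 0.27899). E is at the origin and Q lies 49.6 along u from E, so Q = 49.6·u = (13.838, 47.631). Tangency of A1 to both parallel lines with radius 13.5 puts S and R at E ± 13.5·n: S = (-12.964, 3.7664), R = (12.964, -3.7664). Equal radii place P and Z the same way about Q: P = Q + 13.5·n = (0.87399, 51.397), Z = Q − 13.5·n = (26.802, 43.864). Then |EP| = |P − E| = 51.404.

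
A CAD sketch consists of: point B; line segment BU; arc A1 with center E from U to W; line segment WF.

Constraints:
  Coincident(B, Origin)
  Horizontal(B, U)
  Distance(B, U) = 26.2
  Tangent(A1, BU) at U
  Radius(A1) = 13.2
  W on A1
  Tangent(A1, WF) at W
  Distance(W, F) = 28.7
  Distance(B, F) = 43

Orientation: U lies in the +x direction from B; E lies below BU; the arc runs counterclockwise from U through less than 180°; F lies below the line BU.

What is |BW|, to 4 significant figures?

18.15

Checks: |EW| = 13.20 ✓; ∠(EW, WF) = 90.00° ✓; |WF| = 28.70 ✓; |BF| = 43.00 ✓.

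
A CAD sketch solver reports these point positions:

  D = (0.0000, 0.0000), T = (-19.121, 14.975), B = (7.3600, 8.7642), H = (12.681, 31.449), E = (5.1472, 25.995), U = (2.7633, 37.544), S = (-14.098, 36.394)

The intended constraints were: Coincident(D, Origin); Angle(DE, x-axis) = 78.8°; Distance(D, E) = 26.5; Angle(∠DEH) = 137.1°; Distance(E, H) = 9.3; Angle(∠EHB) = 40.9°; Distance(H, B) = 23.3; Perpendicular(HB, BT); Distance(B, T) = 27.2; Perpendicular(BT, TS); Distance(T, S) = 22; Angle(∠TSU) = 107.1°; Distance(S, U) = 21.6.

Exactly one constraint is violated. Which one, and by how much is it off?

Distance(S, U) = 21.6 — off by 4.70.

D = (0.00, 0.00) ✓; DE at 78.80° ✓; |DE| = 26.50 ✓; ∠DEH = 137.1° ✓; |EH| = 9.301 ✓; ∠EHB = 40.90° ✓; |HB| = 23.30 ✓; ∠(HB, BT) = 90.00° ✓; |BT| = 27.20 ✓; ∠(BT, TS) = 90.00° ✓; |TS| = 22.00 ✓; ∠TSU = 107.1° ✓; |SU| = 16.90 ✗.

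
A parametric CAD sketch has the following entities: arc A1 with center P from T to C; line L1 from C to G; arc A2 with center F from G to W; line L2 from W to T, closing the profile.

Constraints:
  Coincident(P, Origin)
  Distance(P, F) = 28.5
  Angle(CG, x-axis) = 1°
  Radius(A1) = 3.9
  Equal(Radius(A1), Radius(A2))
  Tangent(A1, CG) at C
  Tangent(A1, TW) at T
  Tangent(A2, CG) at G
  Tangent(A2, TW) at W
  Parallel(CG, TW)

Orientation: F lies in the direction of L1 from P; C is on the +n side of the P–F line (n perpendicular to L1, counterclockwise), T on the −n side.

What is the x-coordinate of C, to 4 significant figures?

-0.06806

P is at the origin and F lies 28.5 along u from P, so F = 28.5·u = (28.50, 0.4974). Tangency of A1 to both parallel lines with radius 3.9 puts C and T at P ± 3.9·n: C = (-0.06806, 3.899), T = (0.06806, -3.899). So C.x = -0.06806.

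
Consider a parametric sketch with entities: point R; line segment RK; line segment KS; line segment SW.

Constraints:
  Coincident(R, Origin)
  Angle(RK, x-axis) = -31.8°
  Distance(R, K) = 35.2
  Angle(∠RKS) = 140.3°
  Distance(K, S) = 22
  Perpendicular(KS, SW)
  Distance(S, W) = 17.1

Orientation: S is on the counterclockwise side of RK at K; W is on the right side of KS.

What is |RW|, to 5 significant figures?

63.056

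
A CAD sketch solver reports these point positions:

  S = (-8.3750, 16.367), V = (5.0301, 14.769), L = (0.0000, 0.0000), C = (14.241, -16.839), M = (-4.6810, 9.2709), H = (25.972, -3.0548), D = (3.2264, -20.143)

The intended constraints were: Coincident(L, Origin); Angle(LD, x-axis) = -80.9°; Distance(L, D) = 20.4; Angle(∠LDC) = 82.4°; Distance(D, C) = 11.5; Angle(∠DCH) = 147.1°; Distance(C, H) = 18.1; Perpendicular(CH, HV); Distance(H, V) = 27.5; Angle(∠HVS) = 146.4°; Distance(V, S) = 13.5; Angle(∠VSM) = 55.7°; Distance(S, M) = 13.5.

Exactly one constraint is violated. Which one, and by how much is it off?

Distance(S, M) = 13.5 — off by 5.50.

L = (0.00, 0.00) ✓; LD at -80.90° ✓; |LD| = 20.40 ✓; ∠LDC = 82.40° ✓; |DC| = 11.50 ✓; ∠DCH = 147.1° ✓; |CH| = 18.10 ✓; ∠(CH, HV) = 90.00° ✓; |HV| = 27.50 ✓; ∠HVS = 146.4° ✓; |VS| = 13.50 ✓; ∠VSM = 55.70° ✓; |SM| = 8.000 ✗.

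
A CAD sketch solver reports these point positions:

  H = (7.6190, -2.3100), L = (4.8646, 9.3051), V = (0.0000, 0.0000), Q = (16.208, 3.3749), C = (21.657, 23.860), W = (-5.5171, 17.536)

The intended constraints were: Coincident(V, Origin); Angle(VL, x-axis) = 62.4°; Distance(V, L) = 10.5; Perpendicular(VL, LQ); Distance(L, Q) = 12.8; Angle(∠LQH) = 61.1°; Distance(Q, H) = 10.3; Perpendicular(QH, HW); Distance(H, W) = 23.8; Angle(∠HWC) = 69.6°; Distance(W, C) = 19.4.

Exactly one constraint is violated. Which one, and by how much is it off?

Distance(W, C) = 19.4 — off by 8.50.

V = (0.00, 0.00) ✓; VL at 62.40° ✓; |VL| = 10.50 ✓; ∠(VL, LQ) = 90.00° ✓; |LQ| = 12.80 ✓; ∠LQH = 61.10° ✓; |QH| = 10.30 ✓; ∠(QH, HW) = 90.00° ✓; |HW| = 23.80 ✓; ∠HWC = 69.60° ✓; |WC| = 27.90 ✗.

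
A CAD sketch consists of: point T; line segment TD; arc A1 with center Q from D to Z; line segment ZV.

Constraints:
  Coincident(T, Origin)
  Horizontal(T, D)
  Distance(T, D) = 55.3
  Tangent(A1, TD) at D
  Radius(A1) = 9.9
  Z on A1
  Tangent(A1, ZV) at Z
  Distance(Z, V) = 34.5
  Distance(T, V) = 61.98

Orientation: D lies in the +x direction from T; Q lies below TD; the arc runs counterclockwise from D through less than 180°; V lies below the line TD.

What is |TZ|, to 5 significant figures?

46.380

T is at the origin; TD is horizontal with |TD| = 55.3 and D on the +x side, so D = (55.300, 0.0000). Since A1 is tangent to TD there, QD ⟂ TD, so Q = D + (0, -9.9) = (55.300, -9.9000). Since QZ ⟂ ZV (tangency), |QV| = √(9.9² + 34.5²) = 35.892 regardless of where Z sits on A1. So V lies on both circle(T, 61.98) and circle(Q, 35.892); the below-TD intersection is V = (43.765, -43.888). Z is the foot of the tangent from V: Z = (45.411, -9.4275).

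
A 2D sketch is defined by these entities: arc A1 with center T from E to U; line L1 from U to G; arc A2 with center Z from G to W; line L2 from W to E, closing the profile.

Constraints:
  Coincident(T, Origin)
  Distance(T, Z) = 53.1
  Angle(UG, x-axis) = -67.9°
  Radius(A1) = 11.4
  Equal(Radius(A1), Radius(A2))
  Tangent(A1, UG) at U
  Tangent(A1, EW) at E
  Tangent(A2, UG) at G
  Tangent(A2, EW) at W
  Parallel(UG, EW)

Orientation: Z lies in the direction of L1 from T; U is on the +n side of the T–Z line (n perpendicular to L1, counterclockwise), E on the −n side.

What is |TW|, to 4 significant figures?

54.31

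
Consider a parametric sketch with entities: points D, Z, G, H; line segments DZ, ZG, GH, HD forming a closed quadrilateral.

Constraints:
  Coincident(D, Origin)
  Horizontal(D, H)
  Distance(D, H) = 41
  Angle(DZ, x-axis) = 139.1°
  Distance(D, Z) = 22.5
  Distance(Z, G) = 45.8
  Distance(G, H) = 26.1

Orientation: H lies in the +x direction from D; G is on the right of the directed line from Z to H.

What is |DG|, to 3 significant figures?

23.3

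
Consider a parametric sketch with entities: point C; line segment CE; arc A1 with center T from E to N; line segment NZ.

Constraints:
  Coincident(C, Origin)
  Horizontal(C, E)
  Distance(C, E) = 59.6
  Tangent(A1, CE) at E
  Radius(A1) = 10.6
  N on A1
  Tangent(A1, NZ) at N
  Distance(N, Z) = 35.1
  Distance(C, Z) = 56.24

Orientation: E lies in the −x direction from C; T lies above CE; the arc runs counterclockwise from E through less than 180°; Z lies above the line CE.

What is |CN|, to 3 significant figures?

50.1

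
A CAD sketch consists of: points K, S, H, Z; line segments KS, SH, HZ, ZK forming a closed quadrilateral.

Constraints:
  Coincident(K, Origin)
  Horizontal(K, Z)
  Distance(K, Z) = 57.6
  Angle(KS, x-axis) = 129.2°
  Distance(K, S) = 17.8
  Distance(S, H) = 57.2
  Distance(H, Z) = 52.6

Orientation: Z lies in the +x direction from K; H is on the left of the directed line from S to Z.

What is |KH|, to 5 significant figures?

58.975

Checks: K.y = 0.00, Z.y = 0.00 ✓; |SH| = 57.20 ✓; |HZ| = 52.60 ✓.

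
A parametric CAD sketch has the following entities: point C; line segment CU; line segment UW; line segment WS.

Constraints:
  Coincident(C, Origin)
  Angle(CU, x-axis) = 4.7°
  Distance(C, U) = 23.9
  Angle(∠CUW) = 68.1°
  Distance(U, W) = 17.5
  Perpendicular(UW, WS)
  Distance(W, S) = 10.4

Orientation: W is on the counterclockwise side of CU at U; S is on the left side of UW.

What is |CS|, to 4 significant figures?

14.57

∠CUW = 68.1°, so UW runs at 4.7° + (180° − 68.1°) = 116.6° from the x-axis; with |UW| = 17.5, W = U + 17.5·(cos 116.6°, sin 116.6°) = (15.98, 17.61). The perpendicularity gives WS at right angles to UW; with |WS| = 10.4 on the left of UW, S = W + 10.4·(-0.8942, -0.4478) = (6.685, 12.95). Then |CS| = |S − C| = 14.57.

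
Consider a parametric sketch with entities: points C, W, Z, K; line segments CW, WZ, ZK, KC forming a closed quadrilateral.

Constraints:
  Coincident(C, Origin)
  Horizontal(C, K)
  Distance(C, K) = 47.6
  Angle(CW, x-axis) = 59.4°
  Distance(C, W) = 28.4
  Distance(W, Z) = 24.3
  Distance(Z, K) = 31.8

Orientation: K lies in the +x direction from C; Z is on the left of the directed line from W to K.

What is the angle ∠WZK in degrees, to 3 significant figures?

93.5°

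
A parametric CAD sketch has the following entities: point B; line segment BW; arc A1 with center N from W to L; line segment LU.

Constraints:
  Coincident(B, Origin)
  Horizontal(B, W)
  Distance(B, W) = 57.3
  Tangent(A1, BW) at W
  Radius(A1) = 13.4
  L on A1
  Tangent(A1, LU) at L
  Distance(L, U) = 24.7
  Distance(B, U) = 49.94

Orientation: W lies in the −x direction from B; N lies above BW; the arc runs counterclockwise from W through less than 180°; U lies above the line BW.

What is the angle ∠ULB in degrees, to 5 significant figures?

85.287°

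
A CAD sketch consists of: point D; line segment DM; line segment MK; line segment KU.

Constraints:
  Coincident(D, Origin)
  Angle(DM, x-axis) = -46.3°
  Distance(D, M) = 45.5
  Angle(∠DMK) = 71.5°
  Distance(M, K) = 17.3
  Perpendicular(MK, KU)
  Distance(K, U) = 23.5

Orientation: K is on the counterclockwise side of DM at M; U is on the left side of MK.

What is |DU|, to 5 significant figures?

19.856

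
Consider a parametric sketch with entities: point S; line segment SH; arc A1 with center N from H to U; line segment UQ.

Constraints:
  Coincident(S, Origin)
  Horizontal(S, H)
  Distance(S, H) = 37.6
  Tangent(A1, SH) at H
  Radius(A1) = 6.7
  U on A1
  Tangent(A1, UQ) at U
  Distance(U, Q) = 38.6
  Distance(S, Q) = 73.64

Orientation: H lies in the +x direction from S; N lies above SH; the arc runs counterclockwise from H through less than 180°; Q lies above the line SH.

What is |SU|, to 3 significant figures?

43.2

S is at the origin; S and H share the same y with |SH| = 37.6 and H on the +x side, so H = (37.6, 0.00). Since A1 is tangent to SH there, NH ⟂ SH, so N = H + (0, 6.7) = (37.6, 6.70). Since NU ⟂ UQ (tangency), |NQ| = √(6.7² + 38.6²) = 39.2 regardless of where U sits on A1. So Q lies on both circle(S, 73.64) and circle(N, 39.2); the above-SH intersection is Q = (64.9, 34.8). U is the foot of the tangent from Q: U = (43.1, 2.92).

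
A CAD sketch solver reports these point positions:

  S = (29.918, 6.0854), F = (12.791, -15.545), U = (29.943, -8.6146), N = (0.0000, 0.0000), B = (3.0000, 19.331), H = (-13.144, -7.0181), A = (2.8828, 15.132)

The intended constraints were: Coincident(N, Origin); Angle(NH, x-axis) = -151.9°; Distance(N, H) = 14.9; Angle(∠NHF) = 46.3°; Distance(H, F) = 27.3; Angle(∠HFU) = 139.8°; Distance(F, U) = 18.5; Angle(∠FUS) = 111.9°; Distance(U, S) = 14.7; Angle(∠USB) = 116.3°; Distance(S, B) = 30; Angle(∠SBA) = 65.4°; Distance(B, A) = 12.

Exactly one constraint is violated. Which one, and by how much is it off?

Distance(B, A) = 12 — off by 7.80.

N = (0.00, 0.00) ✓; NH at -151.9° ✓; |NH| = 14.90 ✓; ∠NHF = 46.30° ✓; |HF| = 27.30 ✓; ∠HFU = 139.8° ✓; |FU| = 18.50 ✓; ∠FUS = 111.9° ✓; |US| = 14.70 ✓; ∠USB = 116.3° ✓; |SB| = 30.00 ✓; ∠SBA = 65.40° ✓; |BA| = 4.201 ✗.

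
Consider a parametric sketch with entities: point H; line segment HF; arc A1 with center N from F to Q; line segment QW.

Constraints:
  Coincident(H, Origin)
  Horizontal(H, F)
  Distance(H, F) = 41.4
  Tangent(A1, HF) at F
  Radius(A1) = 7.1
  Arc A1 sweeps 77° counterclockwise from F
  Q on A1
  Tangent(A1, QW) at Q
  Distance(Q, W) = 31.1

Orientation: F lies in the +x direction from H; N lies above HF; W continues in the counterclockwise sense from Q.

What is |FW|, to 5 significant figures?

38.414

On A1, F sits at bearing -90° from N; a 77° counterclockwise sweep puts Q at bearing -13°, so Q = N + 7.1·(cos -13°, sin -13°) = (48.318, 5.5028). The tangent condition forces NQ to be normal to QW, so QW runs along (−sin -13°, cos -13°); with |QW| = 31.1, W = (55.314, 35.806). Then |FW| = |W − F| = 38.414.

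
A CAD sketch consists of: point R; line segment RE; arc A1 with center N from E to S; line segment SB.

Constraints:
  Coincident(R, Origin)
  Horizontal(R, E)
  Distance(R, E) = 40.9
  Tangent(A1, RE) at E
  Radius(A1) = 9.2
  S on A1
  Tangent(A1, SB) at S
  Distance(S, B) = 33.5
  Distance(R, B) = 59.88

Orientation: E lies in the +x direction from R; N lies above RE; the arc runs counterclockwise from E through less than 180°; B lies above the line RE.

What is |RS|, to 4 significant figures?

51.11

Checks: |NS| = 9.200 ✓; ∠(NS, SB) = 90.00° ✓; |SB| = 33.50 ✓; |RB| = 59.88 ✓.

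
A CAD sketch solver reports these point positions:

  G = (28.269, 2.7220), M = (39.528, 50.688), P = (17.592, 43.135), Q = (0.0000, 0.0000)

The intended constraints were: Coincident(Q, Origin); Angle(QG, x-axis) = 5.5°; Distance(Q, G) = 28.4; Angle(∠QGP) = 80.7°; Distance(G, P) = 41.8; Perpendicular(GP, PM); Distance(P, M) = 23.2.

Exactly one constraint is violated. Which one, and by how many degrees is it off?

Perpendicular(GP, PM) — off by 4.20°.

Q = (0.00, 0.00) ✓; QG at 5.500° ✓; |QG| = 28.40 ✓; ∠QGP = 80.70° ✓; |GP| = 41.80 ✓; ∠(GP, PM) = 85.80° ✗; |PM| = 23.20 ✓.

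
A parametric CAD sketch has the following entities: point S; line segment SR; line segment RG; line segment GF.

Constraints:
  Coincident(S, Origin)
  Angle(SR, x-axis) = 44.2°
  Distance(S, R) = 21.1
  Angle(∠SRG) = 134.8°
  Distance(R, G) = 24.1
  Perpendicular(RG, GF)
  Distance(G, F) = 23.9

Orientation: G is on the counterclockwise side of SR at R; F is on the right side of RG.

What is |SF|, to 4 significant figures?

55.04

S is at the origin; SR runs at 44.2° with length 21.1, so R = 21.1·(cos 44.2°, sin 44.2°) = (15.13, 14.71). ∠SRG = 134.8°, so RG runs at 44.2° + (180° − 134.8°) = 89.40° from the x-axis; with |RG| = 24.1, G = R + 24.1·(cos 89.40°, sin 89.40°) = (15.38, 38.81). The perpendicularity gives GF at right angles to RG; with |GF| = 23.9 on the right of RG, F = G + 23.9·(0.9999, -0.01047) = (39.28, 38.56). Then |SF| = |F − S| = 55.04.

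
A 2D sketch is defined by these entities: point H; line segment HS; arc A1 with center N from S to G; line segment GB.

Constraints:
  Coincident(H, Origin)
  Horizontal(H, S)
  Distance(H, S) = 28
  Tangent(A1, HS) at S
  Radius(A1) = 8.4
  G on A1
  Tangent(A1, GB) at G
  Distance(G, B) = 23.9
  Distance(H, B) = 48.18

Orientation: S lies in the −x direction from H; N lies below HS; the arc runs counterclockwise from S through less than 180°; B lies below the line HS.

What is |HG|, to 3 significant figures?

37.4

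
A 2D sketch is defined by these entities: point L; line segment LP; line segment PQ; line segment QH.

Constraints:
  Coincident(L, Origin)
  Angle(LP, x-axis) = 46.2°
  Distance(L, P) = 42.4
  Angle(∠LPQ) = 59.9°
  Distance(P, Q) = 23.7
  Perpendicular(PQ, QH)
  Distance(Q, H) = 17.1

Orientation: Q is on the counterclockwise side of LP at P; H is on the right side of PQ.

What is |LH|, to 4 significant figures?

53.84

∠LPQ = 59.9°, so PQ runs at 46.2° + (180° − 59.9°) = 166.3° from the x-axis; with |PQ| = 23.7, Q = P + 23.7·(cos 166.3°, sin 166.3°) = (6.321, 36.22). PQ is perpendicular to QH; with |QH| = 17.1 on the right of PQ, H = Q + 17.1·(0.2368, 0.9715) = (10.37, 52.83). Then |LH| = |H − L| = 53.84.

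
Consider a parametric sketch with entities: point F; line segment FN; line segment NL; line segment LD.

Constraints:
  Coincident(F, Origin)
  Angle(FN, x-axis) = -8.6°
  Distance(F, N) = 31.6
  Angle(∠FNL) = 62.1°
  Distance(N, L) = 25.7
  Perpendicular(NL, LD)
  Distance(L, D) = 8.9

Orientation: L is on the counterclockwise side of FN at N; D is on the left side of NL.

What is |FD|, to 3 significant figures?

21.9

F is at the origin; FN runs at -8.6° with length 31.6, so N = 31.6·(cos -8.6°, sin -8.6°) = (31.2, -4.73). ∠FNL = 62.1°, so NL runs at -8.6° + (180° − 62.1°) = 109° from the x-axis; with |NL| = 25.7, L = N + 25.7·(cos 109°, sin 109°) = (22.8, 19.5). The perpendicularity gives LD at right angles to NL; with |LD| = 8.9 on the left of NL, D = L + 8.9·(-0.944, -0.331) = (14.4, 16.6). Then |FD| = |D − F| = 21.9.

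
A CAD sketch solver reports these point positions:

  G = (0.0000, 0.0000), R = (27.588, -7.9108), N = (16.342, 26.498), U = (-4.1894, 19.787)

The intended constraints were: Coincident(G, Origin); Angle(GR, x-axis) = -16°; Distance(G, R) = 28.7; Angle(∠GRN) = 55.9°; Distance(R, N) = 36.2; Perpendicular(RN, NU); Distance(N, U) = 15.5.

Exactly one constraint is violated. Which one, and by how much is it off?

Distance(N, U) = 15.5 — off by 6.10.

G = (0.00, 0.00) ✓; GR at -16.00° ✓; |GR| = 28.70 ✓; ∠GRN = 55.90° ✓; |RN| = 36.20 ✓; ∠(RN, NU) = 90.00° ✓; |NU| = 21.60 ✗.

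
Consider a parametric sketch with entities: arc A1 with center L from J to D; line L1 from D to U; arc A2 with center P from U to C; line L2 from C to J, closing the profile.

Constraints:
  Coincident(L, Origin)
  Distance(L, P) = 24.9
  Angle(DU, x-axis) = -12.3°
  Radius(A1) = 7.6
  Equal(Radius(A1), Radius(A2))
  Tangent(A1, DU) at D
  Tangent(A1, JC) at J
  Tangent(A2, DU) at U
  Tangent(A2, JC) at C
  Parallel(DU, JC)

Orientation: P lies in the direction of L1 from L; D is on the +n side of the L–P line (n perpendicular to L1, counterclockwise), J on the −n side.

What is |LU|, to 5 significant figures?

26.034

Tangency of A1 to both parallel lines with radius 7.6 puts D and J at L ± 7.6·n: D = (1.6190, 7.4255), J = (-1.6190, -7.4255). Equal radii place U and C the same way about P: U = P + 7.6·n = (25.947, 2.1211), C = P − 7.6·n = (22.709, -12.730). Then |LU| = |U − L| = 26.034.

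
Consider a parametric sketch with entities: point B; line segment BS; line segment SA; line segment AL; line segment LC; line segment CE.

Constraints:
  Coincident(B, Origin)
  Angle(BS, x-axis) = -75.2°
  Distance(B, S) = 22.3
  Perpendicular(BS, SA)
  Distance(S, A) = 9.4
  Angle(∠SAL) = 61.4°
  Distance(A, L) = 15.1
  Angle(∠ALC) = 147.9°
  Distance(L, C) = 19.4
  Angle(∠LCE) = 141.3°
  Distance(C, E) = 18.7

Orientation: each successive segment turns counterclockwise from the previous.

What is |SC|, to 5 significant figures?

27.113

B is at the origin; BS runs at -75.2° with length 22.3, so S = (5.6964, -21.560). BS is perpendicular to SA, so SA runs at 14.800°; with |SA| = 9.4, A = (14.785, -19.159). ∠SAL = 61.4° gives AL at 133.40° from the x-axis; with |AL| = 15.1, L = (4.4096, -8.1877). ∠ALC = 147.9° gives LC at 165.50° from the x-axis; with |LC| = 19.4, C = (-14.373, -3.3303). Then |SC| = |C − S| = 27.113.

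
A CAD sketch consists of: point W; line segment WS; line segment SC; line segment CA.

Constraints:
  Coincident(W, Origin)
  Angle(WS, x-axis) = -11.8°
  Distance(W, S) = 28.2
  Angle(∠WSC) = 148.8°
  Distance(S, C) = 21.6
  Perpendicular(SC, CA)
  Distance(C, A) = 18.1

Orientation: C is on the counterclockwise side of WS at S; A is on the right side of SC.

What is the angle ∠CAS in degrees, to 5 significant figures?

50.038°

∠WSC = 148.8°, so SC runs at -11.8° + (180° − 148.8°) = 19.400° from the x-axis; with |SC| = 21.6, C = S + 21.6·(cos 19.400°, sin 19.400°) = (47.978, 1.4079). SC is perpendicular to CA; with |CA| = 18.1 on the right of SC, A = C + 18.1·(0.33216, -0.94322) = (53.990, -15.664). Then cos ∠CAS = AC·AS / (|AC||AS|), giving 50.038°.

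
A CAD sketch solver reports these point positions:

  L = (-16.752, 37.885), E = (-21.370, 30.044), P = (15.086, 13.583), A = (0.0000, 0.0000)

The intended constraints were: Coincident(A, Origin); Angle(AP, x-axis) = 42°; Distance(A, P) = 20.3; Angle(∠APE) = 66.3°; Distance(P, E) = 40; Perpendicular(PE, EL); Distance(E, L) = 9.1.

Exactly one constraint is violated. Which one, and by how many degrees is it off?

Perpendicular(PE, EL) — off by 6.20°.

A = (0.00, 0.00) ✓; AP at 42.00° ✓; |AP| = 20.30 ✓; ∠APE = 66.30° ✓; |PE| = 40.00 ✓; ∠(PE, EL) = 96.20° ✗; |EL| = 9.100 ✓.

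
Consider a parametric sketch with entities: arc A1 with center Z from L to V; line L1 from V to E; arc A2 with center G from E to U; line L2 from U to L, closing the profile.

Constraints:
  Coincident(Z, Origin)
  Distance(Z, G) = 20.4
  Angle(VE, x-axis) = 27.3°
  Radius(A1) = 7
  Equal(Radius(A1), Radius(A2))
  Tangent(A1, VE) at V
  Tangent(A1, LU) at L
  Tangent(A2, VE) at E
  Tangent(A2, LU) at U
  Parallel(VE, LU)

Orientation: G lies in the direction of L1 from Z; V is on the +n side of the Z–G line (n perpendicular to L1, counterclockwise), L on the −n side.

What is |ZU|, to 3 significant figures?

21.6

Tangency of A1 to both parallel lines with radius 7.0 puts V and L at Z ± 7.0·n: V = (-3.21, 6.22), L = (3.21, -6.22). Equal radii place E and U the same way about G: E = G + 7.0·n = (14.9, 15.6), U = G − 7.0·n = (21.3, 3.14). Then |ZU| = |U − Z| = 21.6.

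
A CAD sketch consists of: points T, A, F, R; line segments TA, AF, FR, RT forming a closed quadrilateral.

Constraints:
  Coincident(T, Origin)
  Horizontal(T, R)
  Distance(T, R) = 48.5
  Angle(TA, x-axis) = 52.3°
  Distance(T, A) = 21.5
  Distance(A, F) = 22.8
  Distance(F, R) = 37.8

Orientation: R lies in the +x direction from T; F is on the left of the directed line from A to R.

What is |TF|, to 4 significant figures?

44.17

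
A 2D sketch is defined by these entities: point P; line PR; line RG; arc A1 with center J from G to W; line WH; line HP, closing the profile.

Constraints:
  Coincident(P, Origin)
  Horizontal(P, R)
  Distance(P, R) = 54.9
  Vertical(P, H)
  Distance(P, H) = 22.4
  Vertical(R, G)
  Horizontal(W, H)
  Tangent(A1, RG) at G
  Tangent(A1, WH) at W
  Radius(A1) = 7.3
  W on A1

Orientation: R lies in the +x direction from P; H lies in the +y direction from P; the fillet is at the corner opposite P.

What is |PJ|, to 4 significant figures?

49.94

PH is vertical with |PH| = 22.4 and H on the +y side, so H = (0.000, 22.40). The virtual corner opposite P is at (54.90, 22.40). A1 meets RG tangentially, so JG is at right angles to RG and since A1 is tangent to WH there, JW ⟂ WH, with radius 7.3, so the center J sits 7.3 in from both sides at J = (47.60, 15.10). Then |PJ| = |J − P| = 49.94.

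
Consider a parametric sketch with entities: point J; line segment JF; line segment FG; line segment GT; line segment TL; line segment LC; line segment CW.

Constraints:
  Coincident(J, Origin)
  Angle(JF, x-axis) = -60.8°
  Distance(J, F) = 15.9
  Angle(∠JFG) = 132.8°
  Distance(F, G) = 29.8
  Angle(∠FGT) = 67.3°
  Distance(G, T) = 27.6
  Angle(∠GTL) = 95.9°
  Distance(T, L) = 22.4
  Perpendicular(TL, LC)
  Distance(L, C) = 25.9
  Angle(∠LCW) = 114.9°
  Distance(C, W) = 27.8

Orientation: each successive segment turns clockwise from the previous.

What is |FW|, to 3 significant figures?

34.1

J is at the origin; JF runs at -60.8° with length 15.9, so F = (7.76, -13.9). ∠JFG = 132.8° gives FG at -108° from the x-axis; with |FG| = 29.8, G = (-1.45, -42.2). ∠FGT = 67.3° gives GT at 139° from the x-axis; with |GT| = 27.6, T = (-22.4, -24.2). ∠GTL = 95.9° gives TL at 55.2° from the x-axis; with |TL| = 22.4, L = (-9.59, -5.83). TL is perpendicular to LC, so LC runs at -34.8°; with |LC| = 25.9, C = (11.7, -20.6). ∠LCW = 114.9° gives CW at -99.9° from the x-axis; with |CW| = 27.8, W = (6.90, -48.0). Then |FW| = |W − F| = 34.1.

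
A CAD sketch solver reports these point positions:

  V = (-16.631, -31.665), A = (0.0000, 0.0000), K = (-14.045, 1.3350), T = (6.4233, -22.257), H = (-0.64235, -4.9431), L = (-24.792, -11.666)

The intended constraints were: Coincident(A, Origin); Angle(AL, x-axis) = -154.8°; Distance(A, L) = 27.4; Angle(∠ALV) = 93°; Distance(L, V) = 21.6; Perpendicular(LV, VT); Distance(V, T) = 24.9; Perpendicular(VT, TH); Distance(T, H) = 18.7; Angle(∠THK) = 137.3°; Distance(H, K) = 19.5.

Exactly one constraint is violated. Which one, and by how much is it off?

Distance(H, K) = 19.5 — off by 4.70.

A = (0.00, 0.00) ✓; AL at -154.8° ✓; |AL| = 27.40 ✓; ∠ALV = 93.00° ✓; |LV| = 21.60 ✓; ∠(LV, VT) = 90.00° ✓; |VT| = 24.90 ✓; ∠(VT, TH) = 90.00° ✓; |TH| = 18.70 ✓; ∠THK = 137.3° ✓; |HK| = 14.80 ✗.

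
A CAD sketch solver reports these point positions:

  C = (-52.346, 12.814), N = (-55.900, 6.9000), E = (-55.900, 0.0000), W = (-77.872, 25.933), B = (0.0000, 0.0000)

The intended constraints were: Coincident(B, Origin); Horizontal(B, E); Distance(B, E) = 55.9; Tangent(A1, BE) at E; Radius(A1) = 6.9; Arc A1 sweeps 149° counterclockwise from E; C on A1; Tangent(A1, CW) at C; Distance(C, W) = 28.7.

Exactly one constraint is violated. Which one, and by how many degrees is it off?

Tangent(A1, CW) at C — off by 3.80°.

B = (0.00, 0.00) ✓; B.y = 0.00, E.y = 0.00 ✓; |BE| = 55.90 ✓; ∠(NE, EB) = 90.00° ✓; |NE| = 6.900 ✓; bearing(N→C) − bearing(N→E) = 149.0° ✓; |NC| = 6.900 ✓; ∠(NC, CW) = 86.20° ✗; |CW| = 28.70 ✓.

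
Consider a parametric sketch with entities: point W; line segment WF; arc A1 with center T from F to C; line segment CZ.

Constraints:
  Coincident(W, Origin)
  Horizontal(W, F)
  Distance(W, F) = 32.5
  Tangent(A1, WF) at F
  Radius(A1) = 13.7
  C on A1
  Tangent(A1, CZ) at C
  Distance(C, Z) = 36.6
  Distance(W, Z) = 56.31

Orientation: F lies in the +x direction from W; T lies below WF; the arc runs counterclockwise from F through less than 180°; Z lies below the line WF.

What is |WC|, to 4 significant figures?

24.19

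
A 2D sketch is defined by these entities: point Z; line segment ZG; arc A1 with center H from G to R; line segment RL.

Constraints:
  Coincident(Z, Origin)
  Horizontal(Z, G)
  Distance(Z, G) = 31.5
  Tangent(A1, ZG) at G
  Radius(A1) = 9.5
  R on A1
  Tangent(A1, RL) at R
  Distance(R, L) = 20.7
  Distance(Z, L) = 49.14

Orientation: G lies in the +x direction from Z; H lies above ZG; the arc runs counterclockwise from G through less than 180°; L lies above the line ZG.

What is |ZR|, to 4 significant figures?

42.33

Z is at the origin; Z and G share the same y with |ZG| = 31.5 and G on the +x side, so G = (31.50, 0.000). Tangency of A1 to ZG means the radius HG is perpendicular to ZG, so H = G + (0, 9.5) = (31.50, 9.500). Since HR ⟂ RL (tangency), |HL| = √(9.5² + 20.7²) = 22.78 regardless of where R sits on A1. So L lies on both circle(Z, 49.14) and circle(H, 22.78); the above-ZG intersection is L = (37.81, 31.38). R is the foot of the tangent from L: R = (40.89, 10.91).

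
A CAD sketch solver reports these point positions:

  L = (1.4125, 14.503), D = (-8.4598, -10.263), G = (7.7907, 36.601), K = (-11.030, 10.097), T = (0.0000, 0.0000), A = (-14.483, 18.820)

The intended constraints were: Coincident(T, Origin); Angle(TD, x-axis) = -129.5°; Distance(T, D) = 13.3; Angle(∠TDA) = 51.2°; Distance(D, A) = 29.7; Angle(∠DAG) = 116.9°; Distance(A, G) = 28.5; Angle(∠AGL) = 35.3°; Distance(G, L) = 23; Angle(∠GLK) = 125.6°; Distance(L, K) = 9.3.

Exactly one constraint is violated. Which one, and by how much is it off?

Distance(L, K) = 9.3 — off by 3.90.

T = (0.00, 0.00) ✓; TD at -129.5° ✓; |TD| = 13.30 ✓; ∠TDA = 51.20° ✓; |DA| = 29.70 ✓; ∠DAG = 116.9° ✓; |AG| = 28.50 ✓; ∠AGL = 35.30° ✓; |GL| = 23.00 ✓; ∠GLK = 125.6° ✓; |LK| = 13.20 ✗.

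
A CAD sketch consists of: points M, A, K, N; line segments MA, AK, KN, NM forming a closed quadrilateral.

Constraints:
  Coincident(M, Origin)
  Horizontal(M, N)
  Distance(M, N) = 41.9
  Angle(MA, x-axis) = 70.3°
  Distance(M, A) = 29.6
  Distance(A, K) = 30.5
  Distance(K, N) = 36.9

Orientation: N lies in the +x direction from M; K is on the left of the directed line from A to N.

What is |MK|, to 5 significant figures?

53.722

M is at the origin; M and N share the same y with |MN| = 41.9 and N in +x, so N = (41.9, 0). MA runs at 70.3° with |MA| = 29.6, so A = (9.9780, 27.868). K is determined by |AK| = 30.5 and |KN| = 36.9 together: it lies at the intersection of circle(A, 30.5) and circle(N, 36.9). With |AN| = 42.375, the foot of the radical line on AN is 16.097 from A and the perpendicular offset is √(30.5² − 16.097²) = 25.906. Taking the left-of-AN solution: K = (39.142, 36.797).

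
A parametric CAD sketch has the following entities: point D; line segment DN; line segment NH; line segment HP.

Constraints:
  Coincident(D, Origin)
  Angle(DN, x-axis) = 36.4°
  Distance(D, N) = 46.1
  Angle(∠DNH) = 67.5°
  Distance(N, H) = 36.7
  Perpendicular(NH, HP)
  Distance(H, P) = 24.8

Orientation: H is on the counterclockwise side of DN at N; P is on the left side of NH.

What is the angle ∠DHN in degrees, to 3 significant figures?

65.9°

D is at the origin; DN runs at 36.4° with length 46.1, so N = 46.1·(cos 36.4°, sin 36.4°) = (37.1, 27.4). ∠DNH = 67.5°, so NH runs at 36.4° + (180° − 67.5°) = 149° from the x-axis; with |NH| = 36.7, H = N + 36.7·(cos 149°, sin 149°) = (5.68, 46.3). Then cos ∠DHN = HD·HN / (|HD||HN|), giving 65.9°.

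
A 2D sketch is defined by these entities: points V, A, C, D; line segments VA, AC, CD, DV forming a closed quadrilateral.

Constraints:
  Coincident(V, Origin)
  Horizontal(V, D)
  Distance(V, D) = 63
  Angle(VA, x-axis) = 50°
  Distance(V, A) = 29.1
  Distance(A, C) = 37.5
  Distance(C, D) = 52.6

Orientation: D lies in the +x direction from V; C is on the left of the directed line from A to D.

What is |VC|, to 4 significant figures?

66.56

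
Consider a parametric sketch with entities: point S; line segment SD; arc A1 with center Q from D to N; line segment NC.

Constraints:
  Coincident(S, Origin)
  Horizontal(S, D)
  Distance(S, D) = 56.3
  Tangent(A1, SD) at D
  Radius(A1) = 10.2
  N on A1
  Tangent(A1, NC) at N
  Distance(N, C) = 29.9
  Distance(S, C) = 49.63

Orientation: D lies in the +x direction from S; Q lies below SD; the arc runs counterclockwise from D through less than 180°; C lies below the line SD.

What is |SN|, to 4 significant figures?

47.25

Checks: S = (0.00, 0.00) ✓; |QN| = 10.20 ✓; ∠(QN, NC) = 90.00° ✓; |NC| = 29.90 ✓; |SC| = 49.63 ✓.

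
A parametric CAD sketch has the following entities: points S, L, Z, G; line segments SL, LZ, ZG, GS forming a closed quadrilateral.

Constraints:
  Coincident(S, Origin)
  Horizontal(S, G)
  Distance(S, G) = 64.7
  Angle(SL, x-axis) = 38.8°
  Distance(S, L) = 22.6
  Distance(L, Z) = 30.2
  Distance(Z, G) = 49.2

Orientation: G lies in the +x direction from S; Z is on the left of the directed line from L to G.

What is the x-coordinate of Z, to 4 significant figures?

34.75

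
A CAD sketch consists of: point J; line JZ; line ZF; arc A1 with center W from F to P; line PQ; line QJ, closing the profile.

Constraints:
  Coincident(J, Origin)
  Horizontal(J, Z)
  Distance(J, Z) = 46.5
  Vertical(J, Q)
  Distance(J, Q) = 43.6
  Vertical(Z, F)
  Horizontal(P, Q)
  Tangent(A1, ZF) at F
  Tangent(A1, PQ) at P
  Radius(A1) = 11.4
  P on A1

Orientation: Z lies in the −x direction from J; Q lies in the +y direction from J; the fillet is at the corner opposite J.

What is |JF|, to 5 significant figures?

56.560

The virtual corner opposite J is at (-46.500, 43.600). Since A1 is tangent to ZF there, WF ⟂ ZF and A1 meets PQ tangentially, so WP is at right angles to PQ, with radius 11.4, so the center W sits 11.4 in from both sides at W = (-35.100, 32.200). That places the tangent points at F = (-46.500, 32.200) on ZF and P = (-35.100, 43.600) on PQ. Then |JF| = |F − J| = 56.560.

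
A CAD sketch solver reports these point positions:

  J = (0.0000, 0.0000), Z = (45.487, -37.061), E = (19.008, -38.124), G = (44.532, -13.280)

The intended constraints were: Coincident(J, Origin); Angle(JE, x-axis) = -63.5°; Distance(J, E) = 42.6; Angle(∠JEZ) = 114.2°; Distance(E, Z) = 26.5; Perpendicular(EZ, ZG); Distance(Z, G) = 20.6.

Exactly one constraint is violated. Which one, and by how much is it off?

Distance(Z, G) = 20.6 — off by 3.20.

J = (0.00, 0.00) ✓; JE at -63.50° ✓; |JE| = 42.60 ✓; ∠JEZ = 114.2° ✓; |EZ| = 26.50 ✓; ∠(EZ, ZG) = 90.00° ✓; |ZG| = 23.80 ✗.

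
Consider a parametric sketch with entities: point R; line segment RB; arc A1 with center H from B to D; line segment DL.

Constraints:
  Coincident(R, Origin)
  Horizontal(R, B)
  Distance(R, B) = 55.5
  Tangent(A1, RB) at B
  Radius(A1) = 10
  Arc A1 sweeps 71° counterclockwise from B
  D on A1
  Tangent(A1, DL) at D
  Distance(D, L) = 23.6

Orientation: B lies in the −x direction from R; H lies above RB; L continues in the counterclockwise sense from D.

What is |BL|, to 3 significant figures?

33.7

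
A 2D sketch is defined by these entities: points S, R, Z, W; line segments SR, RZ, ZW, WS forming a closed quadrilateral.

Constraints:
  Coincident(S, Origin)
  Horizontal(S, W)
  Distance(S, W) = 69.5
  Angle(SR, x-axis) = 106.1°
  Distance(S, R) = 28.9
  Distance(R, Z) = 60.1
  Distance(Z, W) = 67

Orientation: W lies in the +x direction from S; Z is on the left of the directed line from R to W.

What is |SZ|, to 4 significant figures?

74.14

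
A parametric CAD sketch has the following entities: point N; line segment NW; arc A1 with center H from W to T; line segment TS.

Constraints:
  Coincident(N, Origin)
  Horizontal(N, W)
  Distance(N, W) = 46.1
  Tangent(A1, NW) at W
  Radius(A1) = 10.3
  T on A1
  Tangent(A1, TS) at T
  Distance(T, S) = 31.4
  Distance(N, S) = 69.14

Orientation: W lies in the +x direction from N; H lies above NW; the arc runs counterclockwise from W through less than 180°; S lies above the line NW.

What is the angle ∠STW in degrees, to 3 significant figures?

134°

N is at the origin; NW is horizontal with |NW| = 46.1 and W on the +x side, so W = (46.1, 0.00). A1 meets NW tangentially, so HW is at right angles to NW, so H = W + (0, 10.3) = (46.1, 10.3). Since HT ⟂ TS (tangency), |HS| = √(10.3² + 31.4²) = 33.0 regardless of where T sits on A1. So S lies on both circle(N, 69.14) and circle(H, 33.0); the above-NW intersection is S = (54.8, 42.2). T is the foot of the tangent from S: T = (56.4, 10.8).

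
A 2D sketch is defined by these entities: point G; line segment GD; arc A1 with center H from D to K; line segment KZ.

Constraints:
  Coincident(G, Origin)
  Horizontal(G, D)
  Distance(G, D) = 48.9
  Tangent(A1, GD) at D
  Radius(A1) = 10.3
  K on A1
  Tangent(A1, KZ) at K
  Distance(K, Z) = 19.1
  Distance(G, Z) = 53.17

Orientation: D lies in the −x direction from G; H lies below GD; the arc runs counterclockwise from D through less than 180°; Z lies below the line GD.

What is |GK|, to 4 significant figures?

58.96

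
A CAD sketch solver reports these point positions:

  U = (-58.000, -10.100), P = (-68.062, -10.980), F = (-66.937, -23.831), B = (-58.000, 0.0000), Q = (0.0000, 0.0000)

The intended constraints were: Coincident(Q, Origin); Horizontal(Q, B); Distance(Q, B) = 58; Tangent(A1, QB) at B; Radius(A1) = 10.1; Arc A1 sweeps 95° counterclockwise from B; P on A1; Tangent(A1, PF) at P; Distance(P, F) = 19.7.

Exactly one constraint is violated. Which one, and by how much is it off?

Distance(P, F) = 19.7 — off by 6.80.

Q = (0.00, 0.00) ✓; Q.y = 0.00, B.y = 0.00 ✓; |QB| = 58.00 ✓; ∠(UB, BQ) = 90.00° ✓; |UB| = 10.10 ✓; bearing(U→P) − bearing(U→B) = 95.00° ✓; |UP| = 10.10 ✓; ∠(UP, PF) = 90.00° ✓; |PF| = 12.90 ✗.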